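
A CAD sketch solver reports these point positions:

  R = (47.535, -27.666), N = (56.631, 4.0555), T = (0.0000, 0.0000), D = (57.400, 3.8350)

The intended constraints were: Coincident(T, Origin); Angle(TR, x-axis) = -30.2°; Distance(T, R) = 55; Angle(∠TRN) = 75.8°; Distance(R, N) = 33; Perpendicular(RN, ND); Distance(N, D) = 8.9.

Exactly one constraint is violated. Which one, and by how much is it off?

Distance(N, D) = 8.9 — off by 8.10.

T = (0.00, 0.00) ✓; TR at -30.20° ✓; |TR| = 55.00 ✓; ∠TRN = 75.80° ✓; |RN| = 33.00 ✓; ∠(RN, ND) = 90.00° ✓; |ND| = 0.8000 ✗.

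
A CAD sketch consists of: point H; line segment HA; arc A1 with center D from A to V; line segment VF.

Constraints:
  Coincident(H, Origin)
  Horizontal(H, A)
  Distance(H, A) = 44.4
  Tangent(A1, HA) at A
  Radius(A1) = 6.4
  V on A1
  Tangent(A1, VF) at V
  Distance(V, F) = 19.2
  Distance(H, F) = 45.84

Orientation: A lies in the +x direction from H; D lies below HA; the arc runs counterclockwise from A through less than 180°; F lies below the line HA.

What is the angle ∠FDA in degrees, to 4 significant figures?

161.6°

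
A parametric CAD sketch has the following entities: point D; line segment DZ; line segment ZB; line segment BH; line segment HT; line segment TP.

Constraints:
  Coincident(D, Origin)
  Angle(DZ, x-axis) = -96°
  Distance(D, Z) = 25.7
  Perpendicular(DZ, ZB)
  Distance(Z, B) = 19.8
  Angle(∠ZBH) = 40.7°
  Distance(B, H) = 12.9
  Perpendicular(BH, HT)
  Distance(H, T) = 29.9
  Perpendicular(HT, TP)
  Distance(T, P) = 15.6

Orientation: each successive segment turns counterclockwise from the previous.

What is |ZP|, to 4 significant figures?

24.54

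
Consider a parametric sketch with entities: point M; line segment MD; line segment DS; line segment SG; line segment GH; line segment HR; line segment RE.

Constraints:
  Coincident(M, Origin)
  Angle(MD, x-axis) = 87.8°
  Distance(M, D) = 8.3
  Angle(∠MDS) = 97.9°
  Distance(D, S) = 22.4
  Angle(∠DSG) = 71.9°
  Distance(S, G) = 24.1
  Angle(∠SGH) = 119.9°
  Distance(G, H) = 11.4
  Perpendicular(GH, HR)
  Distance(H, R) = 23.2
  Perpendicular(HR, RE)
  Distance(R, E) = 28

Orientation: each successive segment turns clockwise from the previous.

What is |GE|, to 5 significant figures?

28.527

M is at the origin; MD runs at 87.8° with length 8.3, so D = (0.31862, 8.2939). ∠MDS = 97.9° gives DS at 5.7000° from the x-axis; with |DS| = 22.4, S = (22.608, 10.519). ∠DSG = 71.9° gives SG at -102.40° from the x-axis; with |SG| = 24.1, G = (17.433, -13.019). ∠SGH = 119.9° gives GH at -162.50° from the x-axis; with |GH| = 11.4, H = (6.5604, -16.447). GH ⟂ HR, so HR runs at 107.50°; with |HR| = 23.2, R = (-0.41601, 5.6790). HR is perpendicular to RE, so RE runs at 17.500°; with |RE| = 28.0, E = (26.288, 14.099). Then |GE| = |E − G| = 28.527.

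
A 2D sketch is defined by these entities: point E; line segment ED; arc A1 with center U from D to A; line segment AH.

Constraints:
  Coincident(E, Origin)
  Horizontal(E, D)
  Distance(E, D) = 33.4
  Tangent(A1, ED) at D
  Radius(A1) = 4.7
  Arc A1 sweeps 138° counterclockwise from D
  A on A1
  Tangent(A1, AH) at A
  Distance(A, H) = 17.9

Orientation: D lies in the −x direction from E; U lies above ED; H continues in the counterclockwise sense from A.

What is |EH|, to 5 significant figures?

48.001

On A1, D sits at bearing -90° from U; a 138° counterclockwise sweep puts A at bearing 48°, so A = U + 4.7·(cos 48°, sin 48°) = (-30.255, 8.1928). A1 meets AH tangentially, so UA is at right angles to AH, so AH runs along (−sin 48°, cos 48°); with |AH| = 17.9, H = (-43.557, 20.170). Then |EH| = |H − E| = 48.001.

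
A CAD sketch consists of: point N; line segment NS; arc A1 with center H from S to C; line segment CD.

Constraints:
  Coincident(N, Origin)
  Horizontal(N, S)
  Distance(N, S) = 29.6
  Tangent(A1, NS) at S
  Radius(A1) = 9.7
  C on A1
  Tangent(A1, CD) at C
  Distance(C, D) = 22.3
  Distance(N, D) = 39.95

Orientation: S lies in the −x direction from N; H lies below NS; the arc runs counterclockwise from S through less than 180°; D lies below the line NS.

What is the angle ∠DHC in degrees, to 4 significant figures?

66.49°

N is at the origin; NS is horizontal with |NS| = 29.6 and S on the −x side, so S = (-29.60, 0.000). Since A1 is tangent to NS there, HS ⟂ NS, so H = S + (0, -9.7) = (-29.60, -9.700). Since HC ⟂ CD (tangency), |HD| = √(9.7² + 22.3²) = 24.32 regardless of where C sits on A1. So D lies on both circle(N, 39.95) and circle(H, 24.32); the below-NS intersection is D = (-22.55, -32.97). C is the foot of the tangent from D: C = (-36.99, -15.98).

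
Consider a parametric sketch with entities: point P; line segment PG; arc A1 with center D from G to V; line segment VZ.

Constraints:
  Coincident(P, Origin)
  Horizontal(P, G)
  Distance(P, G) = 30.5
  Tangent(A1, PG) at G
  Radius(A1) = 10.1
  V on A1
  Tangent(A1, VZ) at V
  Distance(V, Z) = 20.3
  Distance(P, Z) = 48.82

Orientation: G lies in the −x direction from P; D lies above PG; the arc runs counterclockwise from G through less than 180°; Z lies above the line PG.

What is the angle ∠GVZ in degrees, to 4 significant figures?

113.4°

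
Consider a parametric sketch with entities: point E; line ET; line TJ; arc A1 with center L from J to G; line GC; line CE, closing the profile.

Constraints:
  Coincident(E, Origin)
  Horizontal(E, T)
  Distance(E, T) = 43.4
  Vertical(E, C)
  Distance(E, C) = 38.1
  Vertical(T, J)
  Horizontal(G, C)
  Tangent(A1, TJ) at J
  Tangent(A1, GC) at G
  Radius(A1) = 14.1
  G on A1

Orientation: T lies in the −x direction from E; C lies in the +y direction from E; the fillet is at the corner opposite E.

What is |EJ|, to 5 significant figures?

49.594

The virtual corner opposite E is at (-43.400, 38.100). Since A1 is tangent to TJ there, LJ ⟂ TJ and since A1 is tangent to GC there, LG ⟂ GC, with radius 14.1, so the center L sits 14.1 in from both sides at L = (-29.300, 24.000). That places the tangent points at J = (-43.400, 24.000) on TJ and G = (-29.300, 38.100) on GC. Then |EJ| = |J − E| = 49.594.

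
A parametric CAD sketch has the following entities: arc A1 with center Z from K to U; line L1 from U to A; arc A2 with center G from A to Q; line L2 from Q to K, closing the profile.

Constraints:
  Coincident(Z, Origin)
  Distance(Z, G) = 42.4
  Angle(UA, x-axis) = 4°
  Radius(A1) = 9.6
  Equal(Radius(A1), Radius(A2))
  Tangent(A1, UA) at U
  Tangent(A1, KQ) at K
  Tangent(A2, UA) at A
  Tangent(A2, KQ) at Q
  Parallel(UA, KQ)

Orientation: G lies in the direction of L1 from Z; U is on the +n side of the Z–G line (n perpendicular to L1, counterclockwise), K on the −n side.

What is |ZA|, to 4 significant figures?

43.47

The slot axis is L1's direction at 4.0°, so u = (cos 4.0°, sin 4.0°) = (0.9976, 0.06976) and n = (−sin 4.0°, cos 4.0°) = (-0.06976, 0.9976). Z is at the origin and G lies 42.4 along u from Z, so G = 42.4·u = (42.30, 2.958). Tangency of A1 to both parallel lines with radius 9.6 puts U and K at Z ± 9.6·n: U = (-0.6697, 9.577), K = (0.6697, -9.577). Equal radii place A and Q the same way about G: A = G + 9.6·n = (41.63, 12.53), Q = G − 9.6·n = (42.97, -6.619). Then |ZA| = |A − Z| = 43.47.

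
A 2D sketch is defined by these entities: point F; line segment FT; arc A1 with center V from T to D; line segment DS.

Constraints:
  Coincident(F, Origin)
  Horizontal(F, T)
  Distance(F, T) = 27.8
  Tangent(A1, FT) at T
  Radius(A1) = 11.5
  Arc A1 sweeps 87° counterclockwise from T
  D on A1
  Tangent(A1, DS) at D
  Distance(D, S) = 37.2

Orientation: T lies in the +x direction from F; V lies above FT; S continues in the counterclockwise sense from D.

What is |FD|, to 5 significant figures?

40.768

F is at the origin; FT is horizontal with |FT| = 27.8 and T on the +x side, so T = (27.800, 0.0000). Tangency of A1 to FT means the radius VT is perpendicular to FT, so V = T + (0, 11.5) = (27.800, 11.500). On A1, T sits at bearing -90° from V; an 87° counterclockwise sweep puts D at bearing -3°, so D = V + 11.5·(cos -3°, sin -3°) = (39.284, 10.898). Then |FD| = |D − F| = 40.768.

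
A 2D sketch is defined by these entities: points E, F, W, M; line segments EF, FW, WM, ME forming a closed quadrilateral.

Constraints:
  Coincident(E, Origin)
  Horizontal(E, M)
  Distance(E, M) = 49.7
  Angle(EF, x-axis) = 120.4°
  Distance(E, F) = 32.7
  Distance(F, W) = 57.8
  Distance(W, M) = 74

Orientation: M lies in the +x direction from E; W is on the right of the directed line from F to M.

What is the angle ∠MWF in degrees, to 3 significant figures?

64.9°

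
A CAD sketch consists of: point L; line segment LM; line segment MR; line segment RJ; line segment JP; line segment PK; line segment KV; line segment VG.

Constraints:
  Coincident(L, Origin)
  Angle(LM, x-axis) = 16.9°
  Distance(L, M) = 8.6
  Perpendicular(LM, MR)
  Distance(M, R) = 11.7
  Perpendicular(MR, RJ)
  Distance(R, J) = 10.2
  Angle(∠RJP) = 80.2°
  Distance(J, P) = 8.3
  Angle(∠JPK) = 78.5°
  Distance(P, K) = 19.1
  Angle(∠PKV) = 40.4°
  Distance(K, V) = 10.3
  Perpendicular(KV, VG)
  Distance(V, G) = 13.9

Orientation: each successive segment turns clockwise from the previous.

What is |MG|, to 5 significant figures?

5.3188

L is at the origin; LM runs at 16.9° with length 8.6, so M = (8.2286, 2.5000). The perpendicularity gives MR at right angles to LM, so MR runs at -73.100°; with |MR| = 11.7, R = (11.630, -8.6947). MR ⟂ RJ, so RJ runs at -163.10°; with |RJ| = 10.2, J = (1.8703, -11.660). ∠RJP = 80.2° gives JP at 97.100° from the x-axis; with |JP| = 8.3, P = (0.84442, -3.4235). ∠JPK = 78.5° gives PK at -4.4000° from the x-axis; with |PK| = 19.1, K = (19.888, -4.8888). ∠PKV = 40.4° gives KV at -144.00° from the x-axis; with |KV| = 10.3, V = (11.555, -10.943). KV is perpendicular to VG, so VG runs at 126.00°; with |VG| = 13.9, G = (3.3850, 0.30233). Then |MG| = |G − M| = 5.3188.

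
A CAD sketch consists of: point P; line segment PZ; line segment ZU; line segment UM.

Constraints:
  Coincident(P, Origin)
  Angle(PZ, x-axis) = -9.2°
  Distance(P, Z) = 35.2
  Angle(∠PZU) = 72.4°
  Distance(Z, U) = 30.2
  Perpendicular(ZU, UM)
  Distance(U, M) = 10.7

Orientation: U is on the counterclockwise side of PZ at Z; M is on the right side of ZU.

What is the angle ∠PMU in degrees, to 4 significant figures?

23.84°

P is at the origin; PZ runs at -9.2° with length 35.2, so Z = 35.2·(cos -9.2°, sin -9.2°) = (34.75, -5.628). ∠PZU = 72.4°, so ZU runs at -9.2° + (180° − 72.4°) = 98.40° from the x-axis; with |ZU| = 30.2, U = Z + 30.2·(cos 98.40°, sin 98.40°) = (30.34, 24.25). The perpendicularity gives UM at right angles to ZU; with |UM| = 10.7 on the right of ZU, M = U + 10.7·(0.9893, 0.1461) = (40.92, 25.81). Then cos ∠PMU = MP·MU / (|MP||MU|), giving 23.84°.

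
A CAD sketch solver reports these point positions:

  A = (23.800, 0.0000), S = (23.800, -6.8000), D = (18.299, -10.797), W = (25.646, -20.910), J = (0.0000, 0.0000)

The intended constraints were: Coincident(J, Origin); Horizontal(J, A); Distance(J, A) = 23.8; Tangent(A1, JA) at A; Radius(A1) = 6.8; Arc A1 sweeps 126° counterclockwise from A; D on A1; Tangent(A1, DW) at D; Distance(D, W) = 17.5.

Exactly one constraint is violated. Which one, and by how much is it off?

Distance(D, W) = 17.5 — off by 5.00.

J = (0.00, 0.00) ✓; J.y = 0.00, A.y = 0.00 ✓; |JA| = 23.80 ✓; ∠(SA, AJ) = 90.00° ✓; |SA| = 6.800 ✓; bearing(S→D) − bearing(S→A) = 126.0° ✓; |SD| = 6.800 ✓; ∠(SD, DW) = 90.00° ✓; |DW| = 12.50 ✗.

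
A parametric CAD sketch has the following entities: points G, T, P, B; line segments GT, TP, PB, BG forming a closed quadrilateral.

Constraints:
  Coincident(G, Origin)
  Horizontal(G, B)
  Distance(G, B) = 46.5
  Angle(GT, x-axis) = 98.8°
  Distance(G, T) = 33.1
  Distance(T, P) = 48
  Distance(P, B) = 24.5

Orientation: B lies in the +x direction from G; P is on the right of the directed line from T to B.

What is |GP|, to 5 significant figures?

23.703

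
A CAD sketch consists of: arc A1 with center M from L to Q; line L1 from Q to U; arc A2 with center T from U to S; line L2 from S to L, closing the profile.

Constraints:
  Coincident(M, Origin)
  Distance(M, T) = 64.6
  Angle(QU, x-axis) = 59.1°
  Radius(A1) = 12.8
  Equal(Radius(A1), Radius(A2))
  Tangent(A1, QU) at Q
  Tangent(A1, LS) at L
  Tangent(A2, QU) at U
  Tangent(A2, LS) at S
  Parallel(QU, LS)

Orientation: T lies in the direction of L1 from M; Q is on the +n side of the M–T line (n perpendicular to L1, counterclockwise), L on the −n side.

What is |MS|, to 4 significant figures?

65.86

The slot axis is L1's direction at 59.1°, so u = (cos 59.1°, sin 59.1°) = (0.5135, 0.8581) and n = (−sin 59.1°, cos 59.1°) = (-0.8581, 0.5135). M is at the origin and T lies 64.6 along u from M, so T = 64.6·u = (33.17, 55.43). Tangency of A1 to both parallel lines with radius 12.8 puts Q and L at M ± 12.8·n: Q = (-10.98, 6.573), L = (10.98, -6.573). Equal radii place U and S the same way about T: U = T + 12.8·n = (22.19, 62.00), S = T − 12.8·n = (44.16, 48.86). Then |MS| = |S − M| = 65.86.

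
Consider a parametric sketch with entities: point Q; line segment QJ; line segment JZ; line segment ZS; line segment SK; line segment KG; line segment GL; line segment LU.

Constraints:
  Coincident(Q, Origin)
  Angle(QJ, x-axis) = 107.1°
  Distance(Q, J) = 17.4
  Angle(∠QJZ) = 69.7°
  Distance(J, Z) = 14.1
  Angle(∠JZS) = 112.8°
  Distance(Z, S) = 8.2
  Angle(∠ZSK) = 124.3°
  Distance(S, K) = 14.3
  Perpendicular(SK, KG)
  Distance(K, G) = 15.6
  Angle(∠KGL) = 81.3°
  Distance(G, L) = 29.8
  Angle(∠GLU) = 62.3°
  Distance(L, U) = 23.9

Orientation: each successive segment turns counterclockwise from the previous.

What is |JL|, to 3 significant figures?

19.7

Q is at the origin; QJ runs at 107.1° with length 17.4, so J = (-5.12, 16.6). ∠QJZ = 69.7° gives JZ at -143° from the x-axis; with |JZ| = 14.1, Z = (-16.3, 8.07). ∠JZS = 112.8° gives ZS at -75.4° from the x-axis; with |ZS| = 8.2, S = (-14.3, 0.132). ∠ZSK = 124.3° gives SK at -19.7° from the x-axis; with |SK| = 14.3, K = (-0.788, -4.69). The perpendicularity gives KG at right angles to SK, so KG runs at 70.3°; with |KG| = 15.6, G = (4.47, 10.0). ∠KGL = 81.3° gives GL at 169° from the x-axis; with |GL| = 29.8, L = (-24.8, 15.7). Then |JL| = |L − J| = 19.7.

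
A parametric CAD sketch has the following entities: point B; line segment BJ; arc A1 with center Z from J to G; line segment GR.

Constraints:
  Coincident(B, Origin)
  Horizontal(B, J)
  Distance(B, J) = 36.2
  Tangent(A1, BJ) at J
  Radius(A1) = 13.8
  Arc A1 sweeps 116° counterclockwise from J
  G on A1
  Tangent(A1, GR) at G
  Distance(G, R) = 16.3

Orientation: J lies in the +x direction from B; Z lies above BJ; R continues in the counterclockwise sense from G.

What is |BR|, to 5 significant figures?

53.935

B is at the origin; BJ is horizontal with |BJ| = 36.2 and J on the +x side, so J = (36.200, 0.0000). Since A1 is tangent to BJ there, ZJ ⟂ BJ, so Z = J + (0, 13.8) = (36.200, 13.800). On A1, J sits at bearing -90° from Z; a 116° counterclockwise sweep puts G at bearing 26°, so G = Z + 13.8·(cos 26°, sin 26°) = (48.603, 19.850). Tangency of A1 to GR means the radius ZG is perpendicular to GR, so GR runs along (−sin 26°, cos 26°); with |GR| = 16.3, R = (41.458, 34.500). Then |BR| = |R − B| = 53.935.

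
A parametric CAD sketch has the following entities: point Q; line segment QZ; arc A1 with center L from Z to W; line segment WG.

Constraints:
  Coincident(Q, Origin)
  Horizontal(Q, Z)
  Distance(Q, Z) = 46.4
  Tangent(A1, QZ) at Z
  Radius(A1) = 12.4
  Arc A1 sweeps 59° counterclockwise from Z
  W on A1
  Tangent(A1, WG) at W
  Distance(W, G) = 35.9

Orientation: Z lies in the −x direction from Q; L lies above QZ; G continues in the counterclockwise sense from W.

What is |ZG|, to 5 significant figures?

46.916

Q is at the origin; Q and Z share the same y with |QZ| = 46.4 and Z on the −x side, so Z = (-46.400, 0.0000). The tangent condition forces LZ to be normal to QZ, so L = Z + (0, 12.4) = (-46.400, 12.400). On A1, Z sits at bearing -90° from L; a 59° counterclockwise sweep puts W at bearing -31°, so W = L + 12.4·(cos -31°, sin -31°) = (-35.771, 6.0135). Since A1 is tangent to WG there, LW ⟂ WG, so WG runs along (−sin -31°, cos -31°); with |WG| = 35.9, G = (-17.281, 36.786). Then |ZG| = |G − Z| = 46.916.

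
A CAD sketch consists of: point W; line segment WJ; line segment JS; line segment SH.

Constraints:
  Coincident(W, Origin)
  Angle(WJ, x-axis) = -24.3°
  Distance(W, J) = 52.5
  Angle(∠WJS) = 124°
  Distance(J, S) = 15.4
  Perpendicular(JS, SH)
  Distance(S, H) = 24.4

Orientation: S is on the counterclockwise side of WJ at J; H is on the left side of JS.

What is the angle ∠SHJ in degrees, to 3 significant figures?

32.3°

∠WJS = 124.0°, so JS runs at -24.3° + (180° − 124.0°) = 31.7° from the x-axis; with |JS| = 15.4, S = J + 15.4·(cos 31.7°, sin 31.7°) = (61.0, -13.5). JS ⟂ SH; with |SH| = 24.4 on the left of JS, H = S + 24.4·(-0.525, 0.851) = (48.1, 7.25). Then cos ∠SHJ = HS·HJ / (|HS||HJ|), giving 32.3°.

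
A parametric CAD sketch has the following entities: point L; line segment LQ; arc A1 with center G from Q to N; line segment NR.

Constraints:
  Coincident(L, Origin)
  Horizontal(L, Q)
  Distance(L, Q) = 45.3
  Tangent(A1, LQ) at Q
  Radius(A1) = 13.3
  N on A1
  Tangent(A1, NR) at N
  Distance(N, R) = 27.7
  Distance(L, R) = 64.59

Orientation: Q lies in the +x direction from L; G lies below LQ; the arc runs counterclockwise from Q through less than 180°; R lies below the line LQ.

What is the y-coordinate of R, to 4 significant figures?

-43.96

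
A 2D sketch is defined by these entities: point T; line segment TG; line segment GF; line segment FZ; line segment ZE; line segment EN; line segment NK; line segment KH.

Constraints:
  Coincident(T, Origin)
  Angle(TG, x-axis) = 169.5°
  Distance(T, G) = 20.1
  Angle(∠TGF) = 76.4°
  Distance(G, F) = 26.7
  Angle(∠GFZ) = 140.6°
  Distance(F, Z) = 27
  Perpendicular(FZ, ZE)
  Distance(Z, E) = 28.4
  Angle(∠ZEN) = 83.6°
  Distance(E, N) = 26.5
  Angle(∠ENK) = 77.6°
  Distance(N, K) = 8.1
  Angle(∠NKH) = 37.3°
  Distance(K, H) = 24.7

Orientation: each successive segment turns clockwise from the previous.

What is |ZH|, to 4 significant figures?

44.16

∠ENK = 77.6° gives NK at 97.70° from the x-axis; with |NK| = 8.1, K = (2.003, 13.59). ∠NKH = 37.3° gives KH at -45.00° from the x-axis; with |KH| = 24.7, H = (19.47, -3.879). Then |ZH| = |H − Z| = 44.16.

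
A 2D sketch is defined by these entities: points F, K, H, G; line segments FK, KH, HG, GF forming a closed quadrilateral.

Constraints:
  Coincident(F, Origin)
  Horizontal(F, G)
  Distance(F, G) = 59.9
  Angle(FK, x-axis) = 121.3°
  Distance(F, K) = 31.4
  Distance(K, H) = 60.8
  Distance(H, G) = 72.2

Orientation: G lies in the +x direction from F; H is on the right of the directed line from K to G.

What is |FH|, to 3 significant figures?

33.1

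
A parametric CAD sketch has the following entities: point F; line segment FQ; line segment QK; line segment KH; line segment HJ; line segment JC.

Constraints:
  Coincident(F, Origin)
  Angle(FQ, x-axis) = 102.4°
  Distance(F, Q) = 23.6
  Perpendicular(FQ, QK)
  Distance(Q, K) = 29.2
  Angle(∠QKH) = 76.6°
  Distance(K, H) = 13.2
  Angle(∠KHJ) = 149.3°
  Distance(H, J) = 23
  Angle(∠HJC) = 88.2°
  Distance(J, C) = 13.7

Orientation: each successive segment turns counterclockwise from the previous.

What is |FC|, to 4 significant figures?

4.125

F is at the origin; FQ runs at 102.4° with length 23.6, so Q = (-5.068, 23.05). The perpendicularity gives QK at right angles to FQ, so QK runs at -167.6°; with |QK| = 29.2, K = (-33.59, 16.78). ∠QKH = 76.6° gives KH at -64.20° from the x-axis; with |KH| = 13.2, H = (-27.84, 4.895). ∠KHJ = 149.3° gives HJ at -33.50° from the x-axis; with |HJ| = 23.0, J = (-8.662, -7.800). ∠HJC = 88.2° gives JC at 58.30° from the x-axis; with |JC| = 13.7, C = (-1.463, 3.857). Then |FC| = |C − F| = 4.125.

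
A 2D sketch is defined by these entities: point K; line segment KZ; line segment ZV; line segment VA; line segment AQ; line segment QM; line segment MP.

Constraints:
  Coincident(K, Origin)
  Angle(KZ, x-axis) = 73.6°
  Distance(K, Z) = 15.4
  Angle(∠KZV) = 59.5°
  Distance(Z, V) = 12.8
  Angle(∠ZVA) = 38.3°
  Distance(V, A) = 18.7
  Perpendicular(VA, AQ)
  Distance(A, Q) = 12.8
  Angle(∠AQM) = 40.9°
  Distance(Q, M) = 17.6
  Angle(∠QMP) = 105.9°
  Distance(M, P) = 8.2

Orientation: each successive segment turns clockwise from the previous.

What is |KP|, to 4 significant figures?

0.4703

K is at the origin; KZ runs at 73.6° with length 15.4, so Z = (4.348, 14.77). ∠KZV = 59.5° gives ZV at -46.90° from the x-axis; with |ZV| = 12.8, V = (13.09, 5.427). ∠ZVA = 38.3° gives VA at 171.4° from the x-axis; with |VA| = 18.7, A = (-5.396, 8.224). VA is perpendicular to AQ, so AQ runs at 81.40°; with |AQ| = 12.8, Q = (-3.482, 20.88). ∠AQM = 40.9° gives QM at -57.70° from the x-axis; with |QM| = 17.6, M = (5.923, 6.003). ∠QMP = 105.9° gives MP at -131.8° from the x-axis; with |MP| = 8.2, P = (0.4573, -0.1098). Then |KP| = |P − K| = 0.4703.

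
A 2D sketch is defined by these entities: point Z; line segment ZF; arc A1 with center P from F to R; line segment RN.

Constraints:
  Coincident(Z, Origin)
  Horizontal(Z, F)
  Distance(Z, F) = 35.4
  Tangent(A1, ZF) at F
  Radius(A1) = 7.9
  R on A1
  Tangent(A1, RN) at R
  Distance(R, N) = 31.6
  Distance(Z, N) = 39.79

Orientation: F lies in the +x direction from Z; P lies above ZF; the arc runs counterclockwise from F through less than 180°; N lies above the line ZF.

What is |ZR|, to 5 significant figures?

43.070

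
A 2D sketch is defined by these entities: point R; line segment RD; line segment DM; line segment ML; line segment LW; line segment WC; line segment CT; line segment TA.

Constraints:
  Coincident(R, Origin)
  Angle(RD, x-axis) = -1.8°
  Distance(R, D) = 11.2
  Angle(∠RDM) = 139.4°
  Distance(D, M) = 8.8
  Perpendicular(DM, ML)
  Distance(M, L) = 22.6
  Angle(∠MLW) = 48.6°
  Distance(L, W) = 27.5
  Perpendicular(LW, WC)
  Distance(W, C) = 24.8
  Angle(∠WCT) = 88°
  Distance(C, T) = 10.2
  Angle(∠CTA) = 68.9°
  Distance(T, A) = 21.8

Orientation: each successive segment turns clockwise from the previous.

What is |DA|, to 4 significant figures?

8.002

R is at the origin; RD runs at -1.8° with length 11.2, so D = (11.19, -0.3518). ∠RDM = 139.4° gives DM at -42.40° from the x-axis; with |DM| = 8.8, M = (17.69, -6.286). The perpendicularity gives ML at right angles to DM, so ML runs at -132.4°; with |ML| = 22.6, L = (2.454, -22.97). ∠MLW = 48.6° gives LW at 96.20° from the x-axis; with |LW| = 27.5, W = (-0.5163, 4.364). LW ⟂ WC, so WC runs at 6.200°; with |WC| = 24.8, C = (24.14, 7.043). ∠WCT = 88.0° gives CT at -85.80° from the x-axis; with |CT| = 10.2, T = (24.89, -3.130). ∠CTA = 68.9° gives TA at 163.1° from the x-axis; with |TA| = 21.8, A = (4.027, 3.207). Then |DA| = |A − D| = 8.002.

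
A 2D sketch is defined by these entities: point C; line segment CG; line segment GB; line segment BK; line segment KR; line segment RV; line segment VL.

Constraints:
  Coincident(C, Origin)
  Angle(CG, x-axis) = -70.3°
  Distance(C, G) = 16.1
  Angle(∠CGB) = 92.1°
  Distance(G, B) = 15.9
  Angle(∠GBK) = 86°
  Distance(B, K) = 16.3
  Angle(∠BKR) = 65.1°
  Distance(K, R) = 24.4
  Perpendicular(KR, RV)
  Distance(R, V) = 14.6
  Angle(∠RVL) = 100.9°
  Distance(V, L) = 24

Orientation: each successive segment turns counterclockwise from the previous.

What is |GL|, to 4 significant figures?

23.30

C is at the origin; CG runs at -70.3° with length 16.1, so G = (5.427, -15.16). ∠CGB = 92.1° gives GB at 17.60° from the x-axis; with |GB| = 15.9, B = (20.58, -10.35). ∠GBK = 86.0° gives BK at 111.6° from the x-axis; with |BK| = 16.3, K = (14.58, 4.805). ∠BKR = 65.1° gives KR at -133.5° from the x-axis; with |KR| = 24.4, R = (-2.213, -12.89). KR ⟂ RV, so RV runs at -43.50°; with |RV| = 14.6, V = (8.377, -22.94). ∠RVL = 100.9° gives VL at 35.60° from the x-axis; with |VL| = 24.0, L = (27.89, -8.973). Then |GL| = |L − G| = 23.30.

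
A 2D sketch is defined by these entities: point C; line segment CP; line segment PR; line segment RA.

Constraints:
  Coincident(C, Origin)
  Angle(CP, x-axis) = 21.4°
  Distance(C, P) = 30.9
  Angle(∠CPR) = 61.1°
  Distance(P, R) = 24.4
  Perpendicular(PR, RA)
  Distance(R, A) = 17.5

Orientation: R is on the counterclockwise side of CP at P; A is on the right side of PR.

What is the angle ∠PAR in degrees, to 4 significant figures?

54.35°

∠CPR = 61.1°, so PR runs at 21.4° + (180° − 61.1°) = 140.3° from the x-axis; with |PR| = 24.4, R = P + 24.4·(cos 140.3°, sin 140.3°) = (9.996, 26.86). The perpendicularity gives RA at right angles to PR; with |RA| = 17.5 on the right of PR, A = R + 17.5·(0.6388, 0.7694) = (21.17, 40.33). Then cos ∠PAR = AP·AR / (|AP||AR|), giving 54.35°.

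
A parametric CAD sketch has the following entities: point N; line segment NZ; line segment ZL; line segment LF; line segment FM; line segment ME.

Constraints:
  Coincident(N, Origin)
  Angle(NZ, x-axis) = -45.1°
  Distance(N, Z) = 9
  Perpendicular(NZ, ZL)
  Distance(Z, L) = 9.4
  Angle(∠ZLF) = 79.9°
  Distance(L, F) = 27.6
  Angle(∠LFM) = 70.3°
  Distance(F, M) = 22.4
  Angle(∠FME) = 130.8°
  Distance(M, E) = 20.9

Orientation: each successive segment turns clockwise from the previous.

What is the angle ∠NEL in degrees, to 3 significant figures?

26.5°

∠LFM = 70.3° gives FM at 15.1° from the x-axis; with |FM| = 22.4, M = (5.57, 15.5). ∠FME = 130.8° gives ME at -34.1° from the x-axis; with |ME| = 20.9, E = (22.9, 3.77). Then cos ∠NEL = EN·EL / (|EN||EL|), giving 26.5°.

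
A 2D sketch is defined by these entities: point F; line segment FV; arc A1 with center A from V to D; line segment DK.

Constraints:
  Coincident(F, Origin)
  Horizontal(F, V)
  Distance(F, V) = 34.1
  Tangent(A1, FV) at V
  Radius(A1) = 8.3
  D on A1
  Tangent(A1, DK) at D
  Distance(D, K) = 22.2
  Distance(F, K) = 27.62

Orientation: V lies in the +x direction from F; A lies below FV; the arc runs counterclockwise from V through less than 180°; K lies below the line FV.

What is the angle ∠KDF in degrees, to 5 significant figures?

66.896°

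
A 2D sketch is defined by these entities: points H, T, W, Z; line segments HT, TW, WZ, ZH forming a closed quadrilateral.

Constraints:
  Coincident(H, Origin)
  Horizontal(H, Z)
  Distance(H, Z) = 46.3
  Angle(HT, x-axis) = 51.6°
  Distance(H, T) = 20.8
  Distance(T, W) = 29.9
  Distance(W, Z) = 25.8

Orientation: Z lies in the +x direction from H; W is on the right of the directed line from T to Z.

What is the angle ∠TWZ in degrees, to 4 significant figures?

83.31°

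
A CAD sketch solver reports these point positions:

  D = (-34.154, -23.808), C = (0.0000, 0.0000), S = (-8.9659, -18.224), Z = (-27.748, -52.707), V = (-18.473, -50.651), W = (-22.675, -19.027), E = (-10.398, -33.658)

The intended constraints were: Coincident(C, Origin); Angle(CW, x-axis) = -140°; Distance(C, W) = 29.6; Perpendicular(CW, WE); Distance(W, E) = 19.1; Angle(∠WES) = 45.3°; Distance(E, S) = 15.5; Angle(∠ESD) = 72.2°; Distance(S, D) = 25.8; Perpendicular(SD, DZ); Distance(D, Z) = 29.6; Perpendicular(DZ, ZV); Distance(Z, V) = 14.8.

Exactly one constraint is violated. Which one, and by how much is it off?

Distance(Z, V) = 14.8 — off by 5.30.

C = (0.00, 0.00) ✓; CW at -140.0° ✓; |CW| = 29.60 ✓; ∠(CW, WE) = 90.00° ✓; |WE| = 19.10 ✓; ∠WES = 45.30° ✓; |ES| = 15.50 ✓; ∠ESD = 72.20° ✓; |SD| = 25.80 ✓; ∠(SD, DZ) = 90.00° ✓; |DZ| = 29.60 ✓; ∠(DZ, ZV) = 90.00° ✓; |ZV| = 9.500 ✗.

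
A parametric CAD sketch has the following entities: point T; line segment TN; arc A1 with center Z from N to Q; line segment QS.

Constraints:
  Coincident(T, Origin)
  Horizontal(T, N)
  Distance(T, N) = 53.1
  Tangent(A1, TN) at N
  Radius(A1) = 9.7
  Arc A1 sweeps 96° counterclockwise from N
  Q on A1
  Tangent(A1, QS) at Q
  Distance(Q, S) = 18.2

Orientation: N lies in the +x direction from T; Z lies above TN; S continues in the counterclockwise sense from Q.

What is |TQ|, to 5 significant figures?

63.655

Tangency of A1 to TN means the radius ZN is perpendicular to TN, so Z = N + (0, 9.7) = (53.100, 9.7000). On A1, N sits at bearing -90° from Z; a 96° counterclockwise sweep puts Q at bearing 6°, so Q = Z + 9.7·(cos 6°, sin 6°) = (62.747, 10.714). Then |TQ| = |Q − T| = 63.655.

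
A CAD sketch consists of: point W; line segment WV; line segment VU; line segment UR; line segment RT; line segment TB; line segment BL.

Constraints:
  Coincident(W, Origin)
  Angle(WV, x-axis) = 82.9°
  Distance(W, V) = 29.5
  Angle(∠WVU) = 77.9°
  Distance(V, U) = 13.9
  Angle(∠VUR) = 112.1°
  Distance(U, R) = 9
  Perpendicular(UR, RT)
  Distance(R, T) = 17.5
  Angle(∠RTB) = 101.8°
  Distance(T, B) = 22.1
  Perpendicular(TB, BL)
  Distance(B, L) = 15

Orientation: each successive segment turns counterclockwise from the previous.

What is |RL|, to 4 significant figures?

25.77

W is at the origin; WV runs at 82.9° with length 29.5, so V = (3.646, 29.27). ∠WVU = 77.9° gives VU at -175.0° from the x-axis; with |VU| = 13.9, U = (-10.20, 28.06). ∠VUR = 112.1° gives UR at -107.1° from the x-axis; with |UR| = 9.0, R = (-12.85, 19.46). UR is perpendicular to RT, so RT runs at -17.10°; with |RT| = 17.5, T = (3.879, 14.31). ∠RTB = 101.8° gives TB at 61.10° from the x-axis; with |TB| = 22.1, B = (14.56, 33.66). TB is perpendicular to BL, so BL runs at 151.1°; with |BL| = 15.0, L = (1.428, 40.91). Then |RL| = |L − R| = 25.77.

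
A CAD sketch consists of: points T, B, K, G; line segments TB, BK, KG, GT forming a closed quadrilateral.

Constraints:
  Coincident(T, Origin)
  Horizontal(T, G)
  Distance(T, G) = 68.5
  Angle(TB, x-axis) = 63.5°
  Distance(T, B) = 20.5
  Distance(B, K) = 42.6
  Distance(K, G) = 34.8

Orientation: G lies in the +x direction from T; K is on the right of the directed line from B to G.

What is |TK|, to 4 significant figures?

39.33

Checks: |BK| = 42.60 ✓; |KG| = 34.80 ✓.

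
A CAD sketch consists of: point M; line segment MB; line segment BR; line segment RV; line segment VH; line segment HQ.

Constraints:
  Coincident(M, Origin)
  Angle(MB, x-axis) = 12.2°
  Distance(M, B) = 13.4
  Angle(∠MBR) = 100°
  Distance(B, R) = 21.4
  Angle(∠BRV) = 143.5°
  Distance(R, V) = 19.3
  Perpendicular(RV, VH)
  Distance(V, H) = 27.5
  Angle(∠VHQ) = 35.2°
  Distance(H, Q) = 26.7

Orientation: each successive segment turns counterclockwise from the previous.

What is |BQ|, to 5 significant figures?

22.257

RV ⟂ VH, so VH runs at -141.30°; with |VH| = 27.5, H = (-21.253, 22.084). ∠VHQ = 35.2° gives HQ at 3.5000° from the x-axis; with |HQ| = 26.7, Q = (5.3971, 23.714). Then |BQ| = |Q − B| = 22.257.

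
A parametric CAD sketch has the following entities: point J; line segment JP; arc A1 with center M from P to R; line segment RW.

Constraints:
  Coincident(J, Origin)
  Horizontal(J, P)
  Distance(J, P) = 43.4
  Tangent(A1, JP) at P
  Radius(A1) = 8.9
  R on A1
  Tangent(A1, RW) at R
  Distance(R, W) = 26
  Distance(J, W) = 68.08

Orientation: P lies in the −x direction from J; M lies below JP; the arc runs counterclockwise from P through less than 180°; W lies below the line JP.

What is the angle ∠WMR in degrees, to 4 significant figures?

71.10°

Checks: |MP| = 8.900 ✓; |MR| = 8.900 ✓; ∠(MR, RW) = 90.00° ✓; |RW| = 26.00 ✓; |JW| = 68.08 ✓.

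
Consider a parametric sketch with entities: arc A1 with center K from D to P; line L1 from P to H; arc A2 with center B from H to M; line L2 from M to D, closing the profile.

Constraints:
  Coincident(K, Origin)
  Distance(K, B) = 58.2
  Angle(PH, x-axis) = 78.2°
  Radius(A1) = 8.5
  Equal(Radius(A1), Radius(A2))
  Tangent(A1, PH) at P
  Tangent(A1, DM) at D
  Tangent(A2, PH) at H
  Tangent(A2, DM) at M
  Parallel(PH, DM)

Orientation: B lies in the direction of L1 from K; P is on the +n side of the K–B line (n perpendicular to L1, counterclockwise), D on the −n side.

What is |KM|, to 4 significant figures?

58.82

Tangency of A1 to both parallel lines with radius 8.5 puts P and D at K ± 8.5·n: P = (-8.320, 1.738), D = (8.320, -1.738). Equal radii place H and M the same way about B: H = B + 8.5·n = (3.581, 58.71), M = B − 8.5·n = (20.22, 55.23). Then |KM| = |M − K| = 58.82.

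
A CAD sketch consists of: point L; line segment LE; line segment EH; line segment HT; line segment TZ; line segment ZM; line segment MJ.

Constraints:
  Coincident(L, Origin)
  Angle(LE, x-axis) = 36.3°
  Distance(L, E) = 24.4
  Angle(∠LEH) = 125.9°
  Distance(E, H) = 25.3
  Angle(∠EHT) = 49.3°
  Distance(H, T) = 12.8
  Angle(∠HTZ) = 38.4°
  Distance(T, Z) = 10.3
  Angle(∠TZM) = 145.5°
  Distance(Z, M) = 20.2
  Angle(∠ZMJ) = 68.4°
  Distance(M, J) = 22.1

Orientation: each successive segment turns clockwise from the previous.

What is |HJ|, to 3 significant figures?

15.9

∠TZM = 145.5° gives ZM at 35.4° from the x-axis; with |ZM| = 20.2, M = (52.8, 21.4). ∠ZMJ = 68.4° gives MJ at -76.2° from the x-axis; with |MJ| = 22.1, J = (58.1, -0.0649). Then |HJ| = |J − H| = 15.9.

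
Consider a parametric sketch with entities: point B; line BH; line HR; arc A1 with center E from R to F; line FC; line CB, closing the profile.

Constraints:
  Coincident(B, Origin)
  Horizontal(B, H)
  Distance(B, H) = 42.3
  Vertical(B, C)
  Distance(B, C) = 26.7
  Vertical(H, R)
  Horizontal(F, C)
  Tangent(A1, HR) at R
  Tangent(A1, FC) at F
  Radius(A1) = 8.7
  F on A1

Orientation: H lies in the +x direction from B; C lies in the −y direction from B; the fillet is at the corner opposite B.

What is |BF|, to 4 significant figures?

42.92

B is at the origin; BH is horizontal with |BH| = 42.3 and H on the +x side, so H = (42.30, 0.000). B and C share the same x with |BC| = 26.7 and C on the −y side, so C = (0.000, -26.70). The virtual corner opposite B is at (42.30, -26.70). Tangency of A1 to HR means the radius ER is perpendicular to HR and tangency of A1 to FC means the radius EF is perpendicular to FC, with radius 8.7, so the center E sits 8.7 in from both sides at E = (33.60, -18.00). That places the tangent points at R = (42.30, -18.00) on HR and F = (33.60, -26.70) on FC. Then |BF| = |F − B| = 42.92.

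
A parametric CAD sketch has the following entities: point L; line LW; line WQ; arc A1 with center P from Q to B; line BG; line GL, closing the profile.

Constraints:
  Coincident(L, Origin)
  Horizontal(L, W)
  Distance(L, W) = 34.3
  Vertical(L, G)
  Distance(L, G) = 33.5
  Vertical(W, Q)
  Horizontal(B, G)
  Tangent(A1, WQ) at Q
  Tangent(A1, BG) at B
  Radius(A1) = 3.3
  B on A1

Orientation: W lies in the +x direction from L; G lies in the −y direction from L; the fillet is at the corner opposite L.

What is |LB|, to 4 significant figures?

45.64

L is at the origin; LW is horizontal with |LW| = 34.3 and W on the +x side, so W = (34.30, 0.000). L and G share the same x with |LG| = 33.5 and G on the −y side, so G = (0.000, -33.50). The virtual corner opposite L is at (34.30, -33.50). The tangent condition forces PQ to be normal to WQ and tangency of A1 to BG means the radius PB is perpendicular to BG, with radius 3.3, so the center P sits 3.3 in from both sides at P = (31.00, -30.20). That places the tangent points at Q = (34.30, -30.20) on WQ and B = (31.00, -33.50) on BG. Then |LB| = |B − L| = 45.64.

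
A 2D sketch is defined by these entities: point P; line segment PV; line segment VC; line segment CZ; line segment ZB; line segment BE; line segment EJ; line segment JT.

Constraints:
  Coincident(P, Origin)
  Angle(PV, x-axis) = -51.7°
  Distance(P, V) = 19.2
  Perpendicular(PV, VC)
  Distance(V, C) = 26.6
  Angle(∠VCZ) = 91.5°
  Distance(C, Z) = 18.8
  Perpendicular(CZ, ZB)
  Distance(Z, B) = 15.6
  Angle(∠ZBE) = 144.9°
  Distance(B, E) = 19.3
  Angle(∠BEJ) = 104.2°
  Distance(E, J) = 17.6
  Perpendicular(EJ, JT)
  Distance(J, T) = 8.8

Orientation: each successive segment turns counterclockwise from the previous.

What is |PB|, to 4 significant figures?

11.50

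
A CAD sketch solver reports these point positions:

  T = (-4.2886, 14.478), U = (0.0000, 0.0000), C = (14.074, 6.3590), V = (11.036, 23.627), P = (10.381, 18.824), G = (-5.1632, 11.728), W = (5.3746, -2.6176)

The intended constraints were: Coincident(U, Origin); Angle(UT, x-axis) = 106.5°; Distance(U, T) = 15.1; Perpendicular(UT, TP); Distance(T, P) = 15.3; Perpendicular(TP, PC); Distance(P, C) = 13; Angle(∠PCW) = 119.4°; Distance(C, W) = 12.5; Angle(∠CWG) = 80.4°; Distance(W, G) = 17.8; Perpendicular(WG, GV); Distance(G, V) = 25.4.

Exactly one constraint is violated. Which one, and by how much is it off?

Distance(G, V) = 25.4 — off by 5.30.

U = (0.00, 0.00) ✓; UT at 106.5° ✓; |UT| = 15.10 ✓; ∠(UT, TP) = 90.00° ✓; |TP| = 15.30 ✓; ∠(TP, PC) = 90.00° ✓; |PC| = 13.00 ✓; ∠PCW = 119.4° ✓; |CW| = 12.50 ✓; ∠CWG = 80.40° ✓; |WG| = 17.80 ✓; ∠(WG, GV) = 90.00° ✓; |GV| = 20.10 ✗.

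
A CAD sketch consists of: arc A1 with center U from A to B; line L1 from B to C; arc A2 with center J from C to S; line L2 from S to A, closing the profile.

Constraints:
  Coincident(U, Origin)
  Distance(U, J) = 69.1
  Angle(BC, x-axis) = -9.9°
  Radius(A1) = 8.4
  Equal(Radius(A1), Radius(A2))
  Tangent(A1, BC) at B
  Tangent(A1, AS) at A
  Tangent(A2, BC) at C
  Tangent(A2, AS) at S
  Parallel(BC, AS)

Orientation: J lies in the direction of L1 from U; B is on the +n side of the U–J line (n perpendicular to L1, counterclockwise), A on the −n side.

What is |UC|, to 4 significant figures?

69.61

The slot axis is L1's direction at -9.9°, so u = (cos -9.9°, sin -9.9°) = (0.9851, -0.1719) and n = (−sin -9.9°, cos -9.9°) = (0.1719, 0.9851). U is at the origin and J lies 69.1 along u from U, so J = 69.1·u = (68.07, -11.88). Tangency of A1 to both parallel lines with radius 8.4 puts B and A at U ± 8.4·n: B = (1.444, 8.275), A = (-1.444, -8.275). Equal radii place C and S the same way about J: C = J + 8.4·n = (69.52, -3.605), S = J − 8.4·n = (66.63, -20.16). Then |UC| = |C − U| = 69.61.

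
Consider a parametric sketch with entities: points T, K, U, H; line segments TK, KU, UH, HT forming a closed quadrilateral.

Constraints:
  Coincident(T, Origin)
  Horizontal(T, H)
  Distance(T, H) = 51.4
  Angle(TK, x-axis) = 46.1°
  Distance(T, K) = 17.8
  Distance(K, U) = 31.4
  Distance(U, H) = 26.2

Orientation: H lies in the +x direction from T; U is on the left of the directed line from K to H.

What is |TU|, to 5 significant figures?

48.150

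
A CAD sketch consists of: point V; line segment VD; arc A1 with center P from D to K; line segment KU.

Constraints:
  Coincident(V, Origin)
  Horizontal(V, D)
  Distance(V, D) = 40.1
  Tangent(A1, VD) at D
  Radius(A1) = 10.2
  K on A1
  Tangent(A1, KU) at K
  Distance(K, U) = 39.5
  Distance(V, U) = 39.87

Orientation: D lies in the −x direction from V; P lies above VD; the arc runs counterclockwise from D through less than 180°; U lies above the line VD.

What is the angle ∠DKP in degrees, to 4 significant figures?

60.87°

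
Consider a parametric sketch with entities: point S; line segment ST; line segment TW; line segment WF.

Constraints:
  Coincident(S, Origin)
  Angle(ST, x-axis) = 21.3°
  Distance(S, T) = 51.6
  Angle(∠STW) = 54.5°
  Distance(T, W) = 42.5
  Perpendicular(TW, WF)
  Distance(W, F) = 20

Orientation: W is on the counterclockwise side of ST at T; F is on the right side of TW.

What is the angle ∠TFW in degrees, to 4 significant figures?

64.80°

S is at the origin; ST runs at 21.3° with length 51.6, so T = 51.6·(cos 21.3°, sin 21.3°) = (48.08, 18.74). ∠STW = 54.5°, so TW runs at 21.3° + (180° − 54.5°) = 146.8° from the x-axis; with |TW| = 42.5, W = T + 42.5·(cos 146.8°, sin 146.8°) = (12.51, 42.02). TW ⟂ WF; with |WF| = 20.0 on the right of TW, F = W + 20.0·(0.5476, 0.8368) = (23.46, 58.75). Then cos ∠TFW = FT·FW / (|FT||FW|), giving 64.80°.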